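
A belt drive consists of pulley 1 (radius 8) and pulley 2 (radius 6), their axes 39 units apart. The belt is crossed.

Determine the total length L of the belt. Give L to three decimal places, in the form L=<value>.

crossed belt: β = asin((r1+r2)/C) = asin(14/39) = 21.0372°
wrap1 = wrap2 = π + 2β = 222.0744°
tangent length = C·cosβ = 36.4005
L = (r1+r2)·wrap + 2·C·cosβ = 14·3.8759 + 2·36.4005 = 127.0641

L=127.064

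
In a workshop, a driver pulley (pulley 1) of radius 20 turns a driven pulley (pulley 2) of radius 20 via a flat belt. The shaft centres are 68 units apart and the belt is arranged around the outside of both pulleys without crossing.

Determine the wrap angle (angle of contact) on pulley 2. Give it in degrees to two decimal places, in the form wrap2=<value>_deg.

wrap2=180.00_deg

open belt: β = asin((r2−r1)/C) = asin(0/68) = 0.0000°
wrap1 = π − 2β = 180.0000°
wrap2 = π + 2β = 180.0000°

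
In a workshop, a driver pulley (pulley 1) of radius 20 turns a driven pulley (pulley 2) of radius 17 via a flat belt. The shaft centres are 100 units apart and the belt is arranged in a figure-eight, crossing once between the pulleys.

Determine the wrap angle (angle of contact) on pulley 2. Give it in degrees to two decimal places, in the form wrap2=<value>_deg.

crossed belt: β = asin((r1+r2)/C) = asin(37/100) = 21.7156°
wrap1 = wrap2 = π + 2β = 223.4312°

wrap2=223.43_deg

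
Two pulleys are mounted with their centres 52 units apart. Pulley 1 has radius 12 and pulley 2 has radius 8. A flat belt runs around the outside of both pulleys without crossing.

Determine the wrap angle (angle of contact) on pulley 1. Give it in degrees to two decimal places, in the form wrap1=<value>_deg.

open belt: β = asin((r2−r1)/C) = asin(-4/52) = -4.4117°
wrap1 = π − 2β = 188.8235°
wrap2 = π + 2β = 171.1765°

wrap1=188.82_deg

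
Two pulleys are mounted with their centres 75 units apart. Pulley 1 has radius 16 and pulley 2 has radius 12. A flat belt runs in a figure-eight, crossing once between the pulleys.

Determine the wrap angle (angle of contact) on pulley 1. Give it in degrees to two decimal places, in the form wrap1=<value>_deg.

wrap1=223.84_deg

crossed belt: β = asin((r1+r2)/C) = asin(28/75) = 21.9213°
wrap1 = wrap2 = π + 2β = 223.8427°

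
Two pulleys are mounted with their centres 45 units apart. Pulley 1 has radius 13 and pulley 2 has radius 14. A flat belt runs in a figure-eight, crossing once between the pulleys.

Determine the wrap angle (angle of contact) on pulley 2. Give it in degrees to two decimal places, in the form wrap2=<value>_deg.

wrap2=253.74_deg

crossed belt: β = asin((r1+r2)/C) = asin(27/45) = 36.8699°
wrap1 = wrap2 = π + 2β = 253.7398°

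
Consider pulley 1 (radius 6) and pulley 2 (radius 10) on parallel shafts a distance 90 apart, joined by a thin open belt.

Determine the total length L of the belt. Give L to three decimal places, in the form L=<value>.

open belt: β = asin((r2−r1)/C) = asin(4/90) = 2.5473°
wrap1 = π − 2β = 174.9054°
wrap2 = π + 2β = 185.0946°
tangent length = C·cosβ = 89.9111
L = r1·wrap1 + r2·wrap2 + 2·C·cosβ = 6·3.0527 + 10·3.2305 + 2·89.9111 = 230.4433

L=230.443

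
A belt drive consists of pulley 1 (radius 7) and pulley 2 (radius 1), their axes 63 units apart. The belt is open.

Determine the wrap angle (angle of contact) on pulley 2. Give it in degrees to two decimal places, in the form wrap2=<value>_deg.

wrap2=169.07_deg

open belt: β = asin((r2−r1)/C) = asin(-6/63) = -5.4650°
wrap1 = π − 2β = 190.9300°
wrap2 = π + 2β = 169.0700°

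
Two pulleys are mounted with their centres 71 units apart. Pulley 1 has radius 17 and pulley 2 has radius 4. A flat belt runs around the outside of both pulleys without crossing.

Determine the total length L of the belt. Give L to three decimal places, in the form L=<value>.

L=210.360

open belt: β = asin((r2−r1)/C) = asin(-13/71) = -10.5503°
wrap1 = π − 2β = 201.1006°
wrap2 = π + 2β = 158.8994°
tangent length = C·cosβ = 69.7997
L = r1·wrap1 + r2·wrap2 + 2·C·cosβ = 17·3.5099 + 4·2.7733 + 2·69.7997 = 210.3604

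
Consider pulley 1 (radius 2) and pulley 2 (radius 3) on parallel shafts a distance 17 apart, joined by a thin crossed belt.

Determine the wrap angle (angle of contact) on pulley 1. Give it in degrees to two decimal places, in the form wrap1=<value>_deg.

wrap1=214.21_deg

crossed belt: β = asin((r1+r2)/C) = asin(5/17) = 17.1046°
wrap1 = wrap2 = π + 2β = 214.2093°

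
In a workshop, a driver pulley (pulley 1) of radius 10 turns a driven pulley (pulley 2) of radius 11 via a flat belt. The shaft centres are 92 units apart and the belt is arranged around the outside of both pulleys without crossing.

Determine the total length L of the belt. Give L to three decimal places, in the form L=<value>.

open belt: β = asin((r2−r1)/C) = asin(1/92) = 0.6228°
wrap1 = π − 2β = 178.7544°
wrap2 = π + 2β = 181.2456°
tangent length = C·cosβ = 91.9946
L = r1·wrap1 + r2·wrap2 + 2·C·cosβ = 10·3.1199 + 11·3.1633 + 2·91.9946 = 249.9843

L=249.984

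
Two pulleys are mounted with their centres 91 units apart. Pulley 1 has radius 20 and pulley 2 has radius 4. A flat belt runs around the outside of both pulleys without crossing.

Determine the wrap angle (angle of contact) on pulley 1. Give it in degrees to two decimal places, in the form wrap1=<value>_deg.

wrap1=200.25_deg

open belt: β = asin((r2−r1)/C) = asin(-16/91) = -10.1266°
wrap1 = π − 2β = 200.2532°
wrap2 = π + 2β = 159.7468°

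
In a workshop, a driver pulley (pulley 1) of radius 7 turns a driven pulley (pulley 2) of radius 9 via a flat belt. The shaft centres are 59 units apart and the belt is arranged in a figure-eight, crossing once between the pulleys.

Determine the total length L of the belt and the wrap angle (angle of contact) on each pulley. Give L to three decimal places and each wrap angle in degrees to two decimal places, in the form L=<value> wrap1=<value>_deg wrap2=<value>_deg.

L=172.632 wrap1=211.47_deg wrap2=211.47_deg

crossed belt: β = asin((r1+r2)/C) = asin(16/59) = 15.7349°
wrap1 = wrap2 = π + 2β = 211.4698°
tangent length = C·cosβ = 56.7891
L = (r1+r2)·wrap + 2·C·cosβ = 16·3.6908 + 2·56.7891 = 172.6317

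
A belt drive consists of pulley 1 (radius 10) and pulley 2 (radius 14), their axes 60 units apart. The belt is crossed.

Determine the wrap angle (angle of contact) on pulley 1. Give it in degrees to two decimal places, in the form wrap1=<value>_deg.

wrap1=227.16_deg

crossed belt: β = asin((r1+r2)/C) = asin(24/60) = 23.5782°
wrap1 = wrap2 = π + 2β = 227.1564°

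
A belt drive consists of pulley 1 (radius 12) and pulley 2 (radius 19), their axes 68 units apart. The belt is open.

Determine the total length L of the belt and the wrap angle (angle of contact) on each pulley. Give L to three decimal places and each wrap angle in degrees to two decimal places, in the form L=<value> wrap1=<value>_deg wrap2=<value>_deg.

open belt: β = asin((r2−r1)/C) = asin(7/68) = 5.9086°
wrap1 = π − 2β = 168.1829°
wrap2 = π + 2β = 191.8171°
tangent length = C·cosβ = 67.6387
L = r1·wrap1 + r2·wrap2 + 2·C·cosβ = 12·2.9353 + 19·3.3478 + 2·67.6387 = 234.1106

L=234.111 wrap1=168.18_deg wrap2=191.82_deg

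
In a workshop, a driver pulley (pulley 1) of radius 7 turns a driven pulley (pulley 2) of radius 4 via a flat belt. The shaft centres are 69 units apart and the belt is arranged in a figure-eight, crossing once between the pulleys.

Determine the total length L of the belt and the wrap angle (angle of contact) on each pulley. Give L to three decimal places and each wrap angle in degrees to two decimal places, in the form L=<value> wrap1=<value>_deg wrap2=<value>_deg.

crossed belt: β = asin((r1+r2)/C) = asin(11/69) = 9.1732°
wrap1 = wrap2 = π + 2β = 198.3465°
tangent length = C·cosβ = 68.1175
L = (r1+r2)·wrap + 2·C·cosβ = 11·3.4618 + 2·68.1175 = 174.3149

L=174.315 wrap1=198.35_deg wrap2=198.35_deg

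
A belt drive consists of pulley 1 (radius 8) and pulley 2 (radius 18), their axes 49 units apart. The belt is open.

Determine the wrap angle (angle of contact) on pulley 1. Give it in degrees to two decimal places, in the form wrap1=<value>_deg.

wrap1=156.45_deg

open belt: β = asin((r2−r1)/C) = asin(10/49) = 11.7757°
wrap1 = π − 2β = 156.4485°
wrap2 = π + 2β = 203.5515°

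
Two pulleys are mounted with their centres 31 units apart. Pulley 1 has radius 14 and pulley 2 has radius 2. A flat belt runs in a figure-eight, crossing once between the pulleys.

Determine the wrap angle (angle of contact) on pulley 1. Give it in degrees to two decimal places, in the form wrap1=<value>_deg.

wrap1=242.15_deg

crossed belt: β = asin((r1+r2)/C) = asin(16/31) = 31.0730°
wrap1 = wrap2 = π + 2β = 242.1459°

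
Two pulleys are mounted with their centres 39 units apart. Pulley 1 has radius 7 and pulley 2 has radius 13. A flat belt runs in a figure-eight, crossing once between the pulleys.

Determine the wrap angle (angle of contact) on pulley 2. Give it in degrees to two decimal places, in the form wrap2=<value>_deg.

crossed belt: β = asin((r1+r2)/C) = asin(20/39) = 30.8519°
wrap1 = wrap2 = π + 2β = 241.7038°

wrap2=241.70_deg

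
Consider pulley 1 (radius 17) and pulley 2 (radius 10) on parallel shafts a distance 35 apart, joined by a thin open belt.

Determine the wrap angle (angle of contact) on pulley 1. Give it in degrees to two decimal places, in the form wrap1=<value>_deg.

open belt: β = asin((r2−r1)/C) = asin(-7/35) = -11.5370°
wrap1 = π − 2β = 203.0739°
wrap2 = π + 2β = 156.9261°

wrap1=203.07_deg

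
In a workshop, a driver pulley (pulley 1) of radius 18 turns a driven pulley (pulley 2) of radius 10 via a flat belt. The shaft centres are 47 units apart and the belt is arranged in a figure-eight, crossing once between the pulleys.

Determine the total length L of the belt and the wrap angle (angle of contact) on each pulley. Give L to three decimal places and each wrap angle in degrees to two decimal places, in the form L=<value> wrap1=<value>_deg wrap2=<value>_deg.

crossed belt: β = asin((r1+r2)/C) = asin(28/47) = 36.5657°
wrap1 = wrap2 = π + 2β = 253.1315°
tangent length = C·cosβ = 37.7492
L = (r1+r2)·wrap + 2·C·cosβ = 28·4.4180 + 2·37.7492 = 199.2017

L=199.202 wrap1=253.13_deg wrap2=253.13_deg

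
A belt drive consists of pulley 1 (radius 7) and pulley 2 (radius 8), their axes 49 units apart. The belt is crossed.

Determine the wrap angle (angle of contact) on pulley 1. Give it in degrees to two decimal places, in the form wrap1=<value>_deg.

wrap1=215.65_deg

crossed belt: β = asin((r1+r2)/C) = asin(15/49) = 17.8257°
wrap1 = wrap2 = π + 2β = 215.6514°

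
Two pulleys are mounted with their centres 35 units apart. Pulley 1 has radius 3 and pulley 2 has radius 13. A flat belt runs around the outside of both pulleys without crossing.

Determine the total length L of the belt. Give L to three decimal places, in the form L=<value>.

open belt: β = asin((r2−r1)/C) = asin(10/35) = 16.6015°
wrap1 = π − 2β = 146.7969°
wrap2 = π + 2β = 213.2031°
tangent length = C·cosβ = 33.5410
L = r1·wrap1 + r2·wrap2 + 2·C·cosβ = 3·2.5621 + 13·3.7211 + 2·33.5410 = 123.1426

L=123.143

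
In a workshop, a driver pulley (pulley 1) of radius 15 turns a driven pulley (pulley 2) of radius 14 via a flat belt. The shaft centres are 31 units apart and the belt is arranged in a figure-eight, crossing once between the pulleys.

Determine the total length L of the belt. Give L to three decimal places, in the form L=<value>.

L=183.173

crossed belt: β = asin((r1+r2)/C) = asin(29/31) = 69.3065°
wrap1 = wrap2 = π + 2β = 318.6129°
tangent length = C·cosβ = 10.9545
L = (r1+r2)·wrap + 2·C·cosβ = 29·5.5608 + 2·10.9545 = 183.1734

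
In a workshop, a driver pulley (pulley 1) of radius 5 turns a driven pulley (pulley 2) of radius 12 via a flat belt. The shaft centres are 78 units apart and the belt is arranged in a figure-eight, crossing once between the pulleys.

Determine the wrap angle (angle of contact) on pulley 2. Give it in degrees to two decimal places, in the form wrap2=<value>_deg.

wrap2=205.18_deg

crossed belt: β = asin((r1+r2)/C) = asin(17/78) = 12.5886°
wrap1 = wrap2 = π + 2β = 205.1772°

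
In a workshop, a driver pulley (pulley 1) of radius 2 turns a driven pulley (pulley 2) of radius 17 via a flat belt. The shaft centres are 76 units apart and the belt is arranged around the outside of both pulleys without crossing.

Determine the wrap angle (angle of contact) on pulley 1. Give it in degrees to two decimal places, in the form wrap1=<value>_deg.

open belt: β = asin((r2−r1)/C) = asin(15/76) = 11.3831°
wrap1 = π − 2β = 157.2338°
wrap2 = π + 2β = 202.7662°

wrap1=157.23_deg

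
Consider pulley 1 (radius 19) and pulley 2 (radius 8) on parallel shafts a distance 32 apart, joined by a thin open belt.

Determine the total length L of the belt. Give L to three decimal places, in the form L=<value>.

L=152.643

open belt: β = asin((r2−r1)/C) = asin(-11/32) = -20.1055°
wrap1 = π − 2β = 220.2110°
wrap2 = π + 2β = 139.7890°
tangent length = C·cosβ = 30.0500
L = r1·wrap1 + r2·wrap2 + 2·C·cosβ = 19·3.8434 + 8·2.4398 + 2·30.0500 = 152.6429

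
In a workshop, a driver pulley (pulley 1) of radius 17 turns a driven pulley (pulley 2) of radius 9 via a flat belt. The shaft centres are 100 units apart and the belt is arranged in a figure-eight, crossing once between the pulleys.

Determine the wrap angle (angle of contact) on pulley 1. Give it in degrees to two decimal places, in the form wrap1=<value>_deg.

crossed belt: β = asin((r1+r2)/C) = asin(26/100) = 15.0701°
wrap1 = wrap2 = π + 2β = 210.1401°

wrap1=210.14_deg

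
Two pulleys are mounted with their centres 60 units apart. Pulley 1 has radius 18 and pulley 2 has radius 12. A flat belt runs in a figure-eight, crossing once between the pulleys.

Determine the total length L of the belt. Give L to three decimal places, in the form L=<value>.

crossed belt: β = asin((r1+r2)/C) = asin(30/60) = 30.0000°
wrap1 = wrap2 = π + 2β = 240.0000°
tangent length = C·cosβ = 51.9615
L = (r1+r2)·wrap + 2·C·cosβ = 30·4.1888 + 2·51.9615 = 229.5868

L=229.587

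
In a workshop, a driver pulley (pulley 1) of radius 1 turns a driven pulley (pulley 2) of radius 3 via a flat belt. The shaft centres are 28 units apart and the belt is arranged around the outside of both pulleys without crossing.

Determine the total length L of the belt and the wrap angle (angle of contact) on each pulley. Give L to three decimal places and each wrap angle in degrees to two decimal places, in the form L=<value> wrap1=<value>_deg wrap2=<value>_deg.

open belt: β = asin((r2−r1)/C) = asin(2/28) = 4.0960°
wrap1 = π − 2β = 171.8079°
wrap2 = π + 2β = 188.1921°
tangent length = C·cosβ = 27.9285
L = r1·wrap1 + r2·wrap2 + 2·C·cosβ = 1·2.9986 + 3·3.2846 + 2·27.9285 = 68.7093

L=68.709 wrap1=171.81_deg wrap2=188.19_deg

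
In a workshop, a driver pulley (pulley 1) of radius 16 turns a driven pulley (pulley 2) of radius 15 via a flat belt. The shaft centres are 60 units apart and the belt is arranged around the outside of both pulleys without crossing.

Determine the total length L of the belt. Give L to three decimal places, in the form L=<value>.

open belt: β = asin((r2−r1)/C) = asin(-1/60) = -0.9550°
wrap1 = π − 2β = 181.9099°
wrap2 = π + 2β = 178.0901°
tangent length = C·cosβ = 59.9917
L = r1·wrap1 + r2·wrap2 + 2·C·cosβ = 16·3.1749 + 15·3.1083 + 2·59.9917 = 217.4060

L=217.406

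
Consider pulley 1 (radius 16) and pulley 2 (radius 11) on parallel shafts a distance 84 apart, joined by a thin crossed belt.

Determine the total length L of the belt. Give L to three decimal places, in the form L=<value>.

L=261.579

crossed belt: β = asin((r1+r2)/C) = asin(27/84) = 18.7493°
wrap1 = wrap2 = π + 2β = 217.4987°
tangent length = C·cosβ = 79.5424
L = (r1+r2)·wrap + 2·C·cosβ = 27·3.7961 + 2·79.5424 = 261.5787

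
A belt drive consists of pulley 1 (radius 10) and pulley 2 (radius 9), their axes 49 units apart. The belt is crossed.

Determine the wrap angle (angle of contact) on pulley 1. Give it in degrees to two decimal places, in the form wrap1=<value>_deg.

crossed belt: β = asin((r1+r2)/C) = asin(19/49) = 22.8149°
wrap1 = wrap2 = π + 2β = 225.6298°

wrap1=225.63_deg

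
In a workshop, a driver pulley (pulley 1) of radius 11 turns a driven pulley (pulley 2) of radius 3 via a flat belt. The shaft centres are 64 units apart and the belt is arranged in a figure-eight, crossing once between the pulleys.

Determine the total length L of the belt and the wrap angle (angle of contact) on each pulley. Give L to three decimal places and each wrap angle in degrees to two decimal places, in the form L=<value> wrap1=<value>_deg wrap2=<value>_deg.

crossed belt: β = asin((r1+r2)/C) = asin(14/64) = 12.6356°
wrap1 = wrap2 = π + 2β = 205.2713°
tangent length = C·cosβ = 62.4500
L = (r1+r2)·wrap + 2·C·cosβ = 14·3.5827 + 2·62.4500 = 175.0572

L=175.057 wrap1=205.27_deg wrap2=205.27_deg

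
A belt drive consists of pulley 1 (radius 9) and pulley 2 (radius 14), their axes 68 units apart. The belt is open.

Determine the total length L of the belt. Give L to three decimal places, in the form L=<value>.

L=208.624

open belt: β = asin((r2−r1)/C) = asin(5/68) = 4.2167°
wrap1 = π − 2β = 171.5665°
wrap2 = π + 2β = 188.4335°
tangent length = C·cosβ = 67.8159
L = r1·wrap1 + r2·wrap2 + 2·C·cosβ = 9·2.9944 + 14·3.2888 + 2·67.8159 = 208.6244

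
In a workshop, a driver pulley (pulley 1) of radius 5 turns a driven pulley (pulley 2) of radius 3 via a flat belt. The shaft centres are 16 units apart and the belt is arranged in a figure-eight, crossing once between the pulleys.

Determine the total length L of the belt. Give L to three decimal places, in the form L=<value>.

L=61.223

crossed belt: β = asin((r1+r2)/C) = asin(8/16) = 30.0000°
wrap1 = wrap2 = π + 2β = 240.0000°
tangent length = C·cosβ = 13.8564
L = (r1+r2)·wrap + 2·C·cosβ = 8·4.1888 + 2·13.8564 = 61.2231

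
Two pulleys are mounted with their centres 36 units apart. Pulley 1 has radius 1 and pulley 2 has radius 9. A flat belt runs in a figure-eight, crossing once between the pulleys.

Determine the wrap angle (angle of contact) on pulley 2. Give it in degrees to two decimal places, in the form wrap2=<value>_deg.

wrap2=212.26_deg

crossed belt: β = asin((r1+r2)/C) = asin(10/36) = 16.1276°
wrap1 = wrap2 = π + 2β = 212.2552°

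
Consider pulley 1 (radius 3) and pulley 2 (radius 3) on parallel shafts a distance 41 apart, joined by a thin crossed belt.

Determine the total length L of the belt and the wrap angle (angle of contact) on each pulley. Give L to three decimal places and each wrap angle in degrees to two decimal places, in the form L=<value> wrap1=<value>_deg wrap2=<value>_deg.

L=101.729 wrap1=196.83_deg wrap2=196.83_deg

crossed belt: β = asin((r1+r2)/C) = asin(6/41) = 8.4150°
wrap1 = wrap2 = π + 2β = 196.8299°
tangent length = C·cosβ = 40.5586
L = (r1+r2)·wrap + 2·C·cosβ = 6·3.4353 + 2·40.5586 = 101.7292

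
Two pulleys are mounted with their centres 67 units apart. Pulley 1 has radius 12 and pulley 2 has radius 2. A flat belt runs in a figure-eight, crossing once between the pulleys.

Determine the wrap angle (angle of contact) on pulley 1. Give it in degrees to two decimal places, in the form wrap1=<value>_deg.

wrap1=204.12_deg

crossed belt: β = asin((r1+r2)/C) = asin(14/67) = 12.0611°
wrap1 = wrap2 = π + 2β = 204.1223°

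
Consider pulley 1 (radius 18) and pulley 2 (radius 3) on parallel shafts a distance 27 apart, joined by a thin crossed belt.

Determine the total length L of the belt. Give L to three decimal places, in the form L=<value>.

crossed belt: β = asin((r1+r2)/C) = asin(21/27) = 51.0576°
wrap1 = wrap2 = π + 2β = 282.1151°
tangent length = C·cosβ = 16.9706
L = (r1+r2)·wrap + 2·C·cosβ = 21·4.9238 + 2·16.9706 = 137.3417

L=137.342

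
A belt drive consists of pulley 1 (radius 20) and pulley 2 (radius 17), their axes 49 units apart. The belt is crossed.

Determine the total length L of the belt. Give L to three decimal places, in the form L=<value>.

crossed belt: β = asin((r1+r2)/C) = asin(37/49) = 49.0343°
wrap1 = wrap2 = π + 2β = 278.0686°
tangent length = C·cosβ = 32.1248
L = (r1+r2)·wrap + 2·C·cosβ = 37·4.8532 + 2·32.1248 = 243.8184

L=243.818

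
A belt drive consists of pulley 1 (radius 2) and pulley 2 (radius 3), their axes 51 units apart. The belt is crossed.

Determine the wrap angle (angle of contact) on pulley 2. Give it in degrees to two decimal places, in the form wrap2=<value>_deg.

wrap2=191.25_deg

crossed belt: β = asin((r1+r2)/C) = asin(5/51) = 5.6263°
wrap1 = wrap2 = π + 2β = 191.2525°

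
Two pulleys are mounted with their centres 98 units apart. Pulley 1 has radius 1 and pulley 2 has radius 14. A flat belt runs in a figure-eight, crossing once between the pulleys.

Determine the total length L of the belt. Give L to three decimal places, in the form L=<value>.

L=245.424

crossed belt: β = asin((r1+r2)/C) = asin(15/98) = 8.8044°
wrap1 = wrap2 = π + 2β = 197.6087°
tangent length = C·cosβ = 96.8452
L = (r1+r2)·wrap + 2·C·cosβ = 15·3.4489 + 2·96.8452 = 245.4243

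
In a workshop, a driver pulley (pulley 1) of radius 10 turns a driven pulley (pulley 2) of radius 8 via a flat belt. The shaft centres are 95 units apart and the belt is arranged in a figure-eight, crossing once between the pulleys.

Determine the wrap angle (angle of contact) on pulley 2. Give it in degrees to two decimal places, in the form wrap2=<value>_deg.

crossed belt: β = asin((r1+r2)/C) = asin(18/95) = 10.9221°
wrap1 = wrap2 = π + 2β = 201.8441°

wrap2=201.84_deg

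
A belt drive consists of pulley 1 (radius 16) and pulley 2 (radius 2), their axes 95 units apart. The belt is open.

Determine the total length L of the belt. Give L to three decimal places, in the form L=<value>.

open belt: β = asin((r2−r1)/C) = asin(-14/95) = -8.4745°
wrap1 = π − 2β = 196.9489°
wrap2 = π + 2β = 163.0511°
tangent length = C·cosβ = 93.9628
L = r1·wrap1 + r2·wrap2 + 2·C·cosβ = 16·3.4374 + 2·2.8458 + 2·93.9628 = 248.6156

L=248.616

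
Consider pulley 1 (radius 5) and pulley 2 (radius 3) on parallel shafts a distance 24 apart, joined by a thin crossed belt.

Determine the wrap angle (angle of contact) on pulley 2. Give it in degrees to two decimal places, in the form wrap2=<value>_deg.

crossed belt: β = asin((r1+r2)/C) = asin(8/24) = 19.4712°
wrap1 = wrap2 = π + 2β = 218.9424°

wrap2=218.94_deg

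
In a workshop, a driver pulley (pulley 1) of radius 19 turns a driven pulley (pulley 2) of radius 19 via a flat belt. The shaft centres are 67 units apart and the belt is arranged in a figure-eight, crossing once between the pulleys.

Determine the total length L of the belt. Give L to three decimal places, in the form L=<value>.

crossed belt: β = asin((r1+r2)/C) = asin(38/67) = 34.5527°
wrap1 = wrap2 = π + 2β = 249.1054°
tangent length = C·cosβ = 55.1815
L = (r1+r2)·wrap + 2·C·cosβ = 38·4.3477 + 2·55.1815 = 275.5760

L=275.576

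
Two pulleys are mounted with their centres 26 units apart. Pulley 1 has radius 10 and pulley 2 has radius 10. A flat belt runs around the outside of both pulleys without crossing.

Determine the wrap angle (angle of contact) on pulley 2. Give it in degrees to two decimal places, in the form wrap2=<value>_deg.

open belt: β = asin((r2−r1)/C) = asin(0/26) = 0.0000°
wrap1 = π − 2β = 180.0000°
wrap2 = π + 2β = 180.0000°

wrap2=180.00_deg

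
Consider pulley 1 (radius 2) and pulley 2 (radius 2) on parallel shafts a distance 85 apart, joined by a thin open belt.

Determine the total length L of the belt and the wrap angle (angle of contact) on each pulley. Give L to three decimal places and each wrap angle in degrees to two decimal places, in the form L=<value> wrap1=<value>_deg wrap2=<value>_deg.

L=182.566 wrap1=180.00_deg wrap2=180.00_deg

open belt: β = asin((r2−r1)/C) = asin(0/85) = 0.0000°
wrap1 = π − 2β = 180.0000°
wrap2 = π + 2β = 180.0000°
tangent length = C·cosβ = 85.0000
L = r1·wrap1 + r2·wrap2 + 2·C·cosβ = 2·3.1416 + 2·3.1416 + 2·85.0000 = 182.5664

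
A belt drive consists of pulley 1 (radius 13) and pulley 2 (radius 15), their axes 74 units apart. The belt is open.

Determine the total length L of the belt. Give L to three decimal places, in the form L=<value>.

L=236.019

open belt: β = asin((r2−r1)/C) = asin(2/74) = 1.5487°
wrap1 = π − 2β = 176.9026°
wrap2 = π + 2β = 183.0974°
tangent length = C·cosβ = 73.9730
L = r1·wrap1 + r2·wrap2 + 2·C·cosβ = 13·3.0875 + 15·3.1957 + 2·73.9730 = 236.0187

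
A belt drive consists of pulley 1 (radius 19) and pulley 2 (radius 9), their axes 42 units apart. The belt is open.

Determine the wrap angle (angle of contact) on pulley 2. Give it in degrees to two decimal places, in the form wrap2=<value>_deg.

open belt: β = asin((r2−r1)/C) = asin(-10/42) = -13.7741°
wrap1 = π − 2β = 207.5483°
wrap2 = π + 2β = 152.4517°

wrap2=152.45_deg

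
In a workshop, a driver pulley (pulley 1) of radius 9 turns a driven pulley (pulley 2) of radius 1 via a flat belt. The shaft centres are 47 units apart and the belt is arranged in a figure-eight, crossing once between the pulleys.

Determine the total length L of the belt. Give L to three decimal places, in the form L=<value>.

crossed belt: β = asin((r1+r2)/C) = asin(10/47) = 12.2845°
wrap1 = wrap2 = π + 2β = 204.5690°
tangent length = C·cosβ = 45.9239
L = (r1+r2)·wrap + 2·C·cosβ = 10·3.5704 + 2·45.9239 = 127.5517

L=127.552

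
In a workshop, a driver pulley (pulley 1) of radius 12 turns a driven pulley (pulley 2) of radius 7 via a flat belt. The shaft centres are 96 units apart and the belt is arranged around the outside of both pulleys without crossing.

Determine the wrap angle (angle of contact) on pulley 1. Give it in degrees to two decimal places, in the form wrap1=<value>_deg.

wrap1=185.97_deg

open belt: β = asin((r2−r1)/C) = asin(-5/96) = -2.9855°
wrap1 = π − 2β = 185.9710°
wrap2 = π + 2β = 174.0290°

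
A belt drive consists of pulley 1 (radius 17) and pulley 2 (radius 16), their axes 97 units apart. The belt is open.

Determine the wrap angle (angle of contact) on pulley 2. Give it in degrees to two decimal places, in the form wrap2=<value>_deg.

open belt: β = asin((r2−r1)/C) = asin(-1/97) = -0.5907°
wrap1 = π − 2β = 181.1814°
wrap2 = π + 2β = 178.8186°

wrap2=178.82_deg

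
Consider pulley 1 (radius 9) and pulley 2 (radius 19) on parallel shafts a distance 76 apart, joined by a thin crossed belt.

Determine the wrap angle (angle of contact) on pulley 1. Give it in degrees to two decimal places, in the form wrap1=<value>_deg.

wrap1=223.24_deg

crossed belt: β = asin((r1+r2)/C) = asin(28/76) = 21.6183°
wrap1 = wrap2 = π + 2β = 223.2365°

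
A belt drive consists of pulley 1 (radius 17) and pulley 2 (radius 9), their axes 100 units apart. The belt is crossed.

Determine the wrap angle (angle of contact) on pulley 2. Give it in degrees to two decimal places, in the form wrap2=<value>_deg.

wrap2=210.14_deg

crossed belt: β = asin((r1+r2)/C) = asin(26/100) = 15.0701°
wrap1 = wrap2 = π + 2β = 210.1401°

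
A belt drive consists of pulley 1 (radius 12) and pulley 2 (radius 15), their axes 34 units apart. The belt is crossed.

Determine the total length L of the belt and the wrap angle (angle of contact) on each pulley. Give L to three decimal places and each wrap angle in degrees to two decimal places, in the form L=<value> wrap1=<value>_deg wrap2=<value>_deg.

L=175.699 wrap1=285.14_deg wrap2=285.14_deg

crossed belt: β = asin((r1+r2)/C) = asin(27/34) = 52.5720°
wrap1 = wrap2 = π + 2β = 285.1440°
tangent length = C·cosβ = 20.6640
L = (r1+r2)·wrap + 2·C·cosβ = 27·4.9767 + 2·20.6640 = 175.6989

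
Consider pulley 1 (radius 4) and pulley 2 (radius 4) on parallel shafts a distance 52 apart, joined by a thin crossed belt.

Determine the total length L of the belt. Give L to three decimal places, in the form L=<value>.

L=130.366

crossed belt: β = asin((r1+r2)/C) = asin(8/52) = 8.8499°
wrap1 = wrap2 = π + 2β = 197.6998°
tangent length = C·cosβ = 51.3809
L = (r1+r2)·wrap + 2·C·cosβ = 8·3.4505 + 2·51.3809 = 130.3660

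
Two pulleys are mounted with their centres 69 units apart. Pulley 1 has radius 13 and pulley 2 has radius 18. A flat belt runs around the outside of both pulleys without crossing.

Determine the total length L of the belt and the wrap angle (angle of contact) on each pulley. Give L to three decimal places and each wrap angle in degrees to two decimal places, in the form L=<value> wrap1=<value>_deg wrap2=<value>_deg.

open belt: β = asin((r2−r1)/C) = asin(5/69) = 4.1555°
wrap1 = π − 2β = 171.6890°
wrap2 = π + 2β = 188.3110°
tangent length = C·cosβ = 68.8186
L = r1·wrap1 + r2·wrap2 + 2·C·cosβ = 13·2.9965 + 18·3.2866 + 2·68.8186 = 235.7518

L=235.752 wrap1=171.69_deg wrap2=188.31_deg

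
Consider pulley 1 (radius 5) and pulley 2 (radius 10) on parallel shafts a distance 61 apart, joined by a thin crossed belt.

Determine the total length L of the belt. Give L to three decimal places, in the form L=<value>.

L=172.831

crossed belt: β = asin((r1+r2)/C) = asin(15/61) = 14.2351°
wrap1 = wrap2 = π + 2β = 208.4702°
tangent length = C·cosβ = 59.1270
L = (r1+r2)·wrap + 2·C·cosβ = 15·3.6385 + 2·59.1270 = 172.8313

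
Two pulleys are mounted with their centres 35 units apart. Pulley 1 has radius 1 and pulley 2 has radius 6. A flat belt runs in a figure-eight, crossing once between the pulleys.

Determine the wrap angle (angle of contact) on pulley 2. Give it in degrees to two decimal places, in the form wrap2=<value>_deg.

crossed belt: β = asin((r1+r2)/C) = asin(7/35) = 11.5370°
wrap1 = wrap2 = π + 2β = 203.0739°

wrap2=203.07_deg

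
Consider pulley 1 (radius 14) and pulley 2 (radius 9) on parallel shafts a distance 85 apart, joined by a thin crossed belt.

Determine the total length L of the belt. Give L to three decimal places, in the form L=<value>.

L=248.519

crossed belt: β = asin((r1+r2)/C) = asin(23/85) = 15.6993°
wrap1 = wrap2 = π + 2β = 211.3985°
tangent length = C·cosβ = 81.8291
L = (r1+r2)·wrap + 2·C·cosβ = 23·3.6896 + 2·81.8291 = 248.5190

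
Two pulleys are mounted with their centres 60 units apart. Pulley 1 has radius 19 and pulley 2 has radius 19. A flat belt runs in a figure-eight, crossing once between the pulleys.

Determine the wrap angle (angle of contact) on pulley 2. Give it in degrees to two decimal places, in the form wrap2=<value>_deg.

crossed belt: β = asin((r1+r2)/C) = asin(38/60) = 39.2965°
wrap1 = wrap2 = π + 2β = 258.5930°

wrap2=258.59_deg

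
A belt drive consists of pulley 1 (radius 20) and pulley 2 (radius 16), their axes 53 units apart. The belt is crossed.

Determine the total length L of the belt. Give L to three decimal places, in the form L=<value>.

L=244.657

crossed belt: β = asin((r1+r2)/C) = asin(36/53) = 42.7847°
wrap1 = wrap2 = π + 2β = 265.5694°
tangent length = C·cosβ = 38.8973
L = (r1+r2)·wrap + 2·C·cosβ = 36·4.6351 + 2·38.8973 = 244.6568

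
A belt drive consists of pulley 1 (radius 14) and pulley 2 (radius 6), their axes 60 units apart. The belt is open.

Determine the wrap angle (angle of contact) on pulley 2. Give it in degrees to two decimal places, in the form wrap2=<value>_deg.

open belt: β = asin((r2−r1)/C) = asin(-8/60) = -7.6623°
wrap1 = π − 2β = 195.3245°
wrap2 = π + 2β = 164.6755°

wrap2=164.68_deg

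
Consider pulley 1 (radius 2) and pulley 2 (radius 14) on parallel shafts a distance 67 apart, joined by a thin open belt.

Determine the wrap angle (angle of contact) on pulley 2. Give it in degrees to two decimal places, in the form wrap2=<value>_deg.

open belt: β = asin((r2−r1)/C) = asin(12/67) = 10.3176°
wrap1 = π − 2β = 159.3648°
wrap2 = π + 2β = 200.6352°

wrap2=200.64_deg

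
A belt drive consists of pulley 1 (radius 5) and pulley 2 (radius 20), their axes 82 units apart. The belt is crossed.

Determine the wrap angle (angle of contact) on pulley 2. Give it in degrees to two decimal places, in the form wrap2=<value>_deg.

crossed belt: β = asin((r1+r2)/C) = asin(25/82) = 17.7508°
wrap1 = wrap2 = π + 2β = 215.5017°

wrap2=215.50_deg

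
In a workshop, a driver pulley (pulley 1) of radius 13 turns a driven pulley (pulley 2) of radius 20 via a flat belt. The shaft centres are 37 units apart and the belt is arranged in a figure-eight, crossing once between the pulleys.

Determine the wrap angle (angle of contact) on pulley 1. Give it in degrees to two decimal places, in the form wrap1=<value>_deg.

wrap1=306.22_deg

crossed belt: β = asin((r1+r2)/C) = asin(33/37) = 63.1120°
wrap1 = wrap2 = π + 2β = 306.2239°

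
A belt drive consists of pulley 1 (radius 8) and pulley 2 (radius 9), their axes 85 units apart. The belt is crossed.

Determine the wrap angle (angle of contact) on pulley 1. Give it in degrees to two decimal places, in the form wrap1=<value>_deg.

wrap1=203.07_deg

crossed belt: β = asin((r1+r2)/C) = asin(17/85) = 11.5370°
wrap1 = wrap2 = π + 2β = 203.0739°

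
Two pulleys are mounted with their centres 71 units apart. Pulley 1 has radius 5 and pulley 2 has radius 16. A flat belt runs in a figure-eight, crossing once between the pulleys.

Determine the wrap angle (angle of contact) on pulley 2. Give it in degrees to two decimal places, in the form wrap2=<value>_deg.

crossed belt: β = asin((r1+r2)/C) = asin(21/71) = 17.2040°
wrap1 = wrap2 = π + 2β = 214.4080°

wrap2=214.41_deg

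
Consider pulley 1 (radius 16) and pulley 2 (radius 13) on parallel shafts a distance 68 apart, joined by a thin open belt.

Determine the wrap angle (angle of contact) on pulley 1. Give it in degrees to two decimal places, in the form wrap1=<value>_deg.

open belt: β = asin((r2−r1)/C) = asin(-3/68) = -2.5286°
wrap1 = π − 2β = 185.0572°
wrap2 = π + 2β = 174.9428°

wrap1=185.06_deg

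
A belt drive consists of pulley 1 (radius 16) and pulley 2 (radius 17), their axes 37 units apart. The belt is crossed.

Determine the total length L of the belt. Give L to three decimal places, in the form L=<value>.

crossed belt: β = asin((r1+r2)/C) = asin(33/37) = 63.1120°
wrap1 = wrap2 = π + 2β = 306.2239°
tangent length = C·cosβ = 16.7332
L = (r1+r2)·wrap + 2·C·cosβ = 33·5.3446 + 2·16.7332 = 209.8387

L=209.839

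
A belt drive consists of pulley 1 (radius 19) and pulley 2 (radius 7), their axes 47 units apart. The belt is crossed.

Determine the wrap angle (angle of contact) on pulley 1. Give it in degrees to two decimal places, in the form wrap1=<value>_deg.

crossed belt: β = asin((r1+r2)/C) = asin(26/47) = 33.5862°
wrap1 = wrap2 = π + 2β = 247.1725°

wrap1=247.17_deg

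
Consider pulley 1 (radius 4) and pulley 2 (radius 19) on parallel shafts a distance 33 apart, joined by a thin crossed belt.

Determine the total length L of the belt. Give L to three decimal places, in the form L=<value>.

L=155.059

crossed belt: β = asin((r1+r2)/C) = asin(23/33) = 44.1844°
wrap1 = wrap2 = π + 2β = 268.3688°
tangent length = C·cosβ = 23.6643
L = (r1+r2)·wrap + 2·C·cosβ = 23·4.6839 + 2·23.6643 = 155.0588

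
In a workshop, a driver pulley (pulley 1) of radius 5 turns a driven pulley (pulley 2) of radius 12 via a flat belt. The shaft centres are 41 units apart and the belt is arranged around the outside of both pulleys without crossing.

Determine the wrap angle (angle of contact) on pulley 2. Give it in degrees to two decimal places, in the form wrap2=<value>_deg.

open belt: β = asin((r2−r1)/C) = asin(7/41) = 9.8304°
wrap1 = π − 2β = 160.3393°
wrap2 = π + 2β = 199.6607°

wrap2=199.66_deg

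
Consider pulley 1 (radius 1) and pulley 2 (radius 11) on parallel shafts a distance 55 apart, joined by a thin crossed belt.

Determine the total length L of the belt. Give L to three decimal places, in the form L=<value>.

L=150.328

crossed belt: β = asin((r1+r2)/C) = asin(12/55) = 12.6023°
wrap1 = wrap2 = π + 2β = 205.2045°
tangent length = C·cosβ = 53.6749
L = (r1+r2)·wrap + 2·C·cosβ = 12·3.5815 + 2·53.6749 = 150.3278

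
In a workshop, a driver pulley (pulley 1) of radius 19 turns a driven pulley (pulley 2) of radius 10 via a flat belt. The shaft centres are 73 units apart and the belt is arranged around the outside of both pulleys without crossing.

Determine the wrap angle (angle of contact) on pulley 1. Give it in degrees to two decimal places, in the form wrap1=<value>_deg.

open belt: β = asin((r2−r1)/C) = asin(-9/73) = -7.0819°
wrap1 = π − 2β = 194.1638°
wrap2 = π + 2β = 165.8362°

wrap1=194.16_deg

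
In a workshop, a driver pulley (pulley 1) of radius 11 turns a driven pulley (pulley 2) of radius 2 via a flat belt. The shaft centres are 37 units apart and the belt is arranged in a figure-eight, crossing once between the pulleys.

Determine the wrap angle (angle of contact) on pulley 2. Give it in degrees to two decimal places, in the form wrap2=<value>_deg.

wrap2=221.14_deg

crossed belt: β = asin((r1+r2)/C) = asin(13/37) = 20.5700°
wrap1 = wrap2 = π + 2β = 221.1400°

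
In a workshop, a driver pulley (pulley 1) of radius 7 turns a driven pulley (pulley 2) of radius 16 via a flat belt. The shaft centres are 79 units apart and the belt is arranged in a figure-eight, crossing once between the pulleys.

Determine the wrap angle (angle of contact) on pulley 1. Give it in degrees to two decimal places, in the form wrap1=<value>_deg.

crossed belt: β = asin((r1+r2)/C) = asin(23/79) = 16.9262°
wrap1 = wrap2 = π + 2β = 213.8523°

wrap1=213.85_deg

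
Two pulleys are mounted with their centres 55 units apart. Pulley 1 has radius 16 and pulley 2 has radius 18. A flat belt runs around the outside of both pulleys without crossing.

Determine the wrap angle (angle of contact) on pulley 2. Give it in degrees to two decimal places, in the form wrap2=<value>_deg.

wrap2=184.17_deg

open belt: β = asin((r2−r1)/C) = asin(2/55) = 2.0839°
wrap1 = π − 2β = 175.8321°
wrap2 = π + 2β = 184.1679°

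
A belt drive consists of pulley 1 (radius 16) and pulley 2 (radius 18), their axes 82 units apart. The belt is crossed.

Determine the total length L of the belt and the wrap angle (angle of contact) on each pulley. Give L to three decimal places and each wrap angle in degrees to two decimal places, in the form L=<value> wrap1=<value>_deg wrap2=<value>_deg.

L=285.125 wrap1=228.99_deg wrap2=228.99_deg

crossed belt: β = asin((r1+r2)/C) = asin(34/82) = 24.4963°
wrap1 = wrap2 = π + 2β = 228.9926°
tangent length = C·cosβ = 74.6190
L = (r1+r2)·wrap + 2·C·cosβ = 34·3.9967 + 2·74.6190 = 285.1250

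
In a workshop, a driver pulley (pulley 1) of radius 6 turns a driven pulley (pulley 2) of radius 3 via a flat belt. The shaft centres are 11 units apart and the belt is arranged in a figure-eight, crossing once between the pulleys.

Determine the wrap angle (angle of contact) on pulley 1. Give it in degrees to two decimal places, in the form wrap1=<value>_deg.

wrap1=289.81_deg

crossed belt: β = asin((r1+r2)/C) = asin(9/11) = 54.9032°
wrap1 = wrap2 = π + 2β = 289.8064°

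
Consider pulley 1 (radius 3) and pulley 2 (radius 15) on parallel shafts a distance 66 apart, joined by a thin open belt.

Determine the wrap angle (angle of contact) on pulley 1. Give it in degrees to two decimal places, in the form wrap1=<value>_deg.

wrap1=159.05_deg

open belt: β = asin((r2−r1)/C) = asin(12/66) = 10.4757°
wrap1 = π − 2β = 159.0486°
wrap2 = π + 2β = 200.9514°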